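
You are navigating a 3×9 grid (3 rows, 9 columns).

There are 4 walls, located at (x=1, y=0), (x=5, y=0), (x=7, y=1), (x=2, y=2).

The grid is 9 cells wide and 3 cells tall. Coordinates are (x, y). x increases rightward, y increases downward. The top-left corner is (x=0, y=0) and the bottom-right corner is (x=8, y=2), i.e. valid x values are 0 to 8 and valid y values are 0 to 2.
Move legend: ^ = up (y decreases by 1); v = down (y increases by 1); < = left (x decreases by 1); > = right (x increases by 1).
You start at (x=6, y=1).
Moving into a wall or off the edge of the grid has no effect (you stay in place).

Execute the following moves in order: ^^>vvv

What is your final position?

Start: (x=6, y=1)
  ^ (up): (x=6, y=1) -> (x=6, y=0)
  ^ (up): blocked, stay at (x=6, y=0)
  > (right): (x=6, y=0) -> (x=7, y=0)
  [×3]v (down): blocked, stay at (x=7, y=0)
Final: (x=7, y=0)

Answer: Final position: (x=7, y=0)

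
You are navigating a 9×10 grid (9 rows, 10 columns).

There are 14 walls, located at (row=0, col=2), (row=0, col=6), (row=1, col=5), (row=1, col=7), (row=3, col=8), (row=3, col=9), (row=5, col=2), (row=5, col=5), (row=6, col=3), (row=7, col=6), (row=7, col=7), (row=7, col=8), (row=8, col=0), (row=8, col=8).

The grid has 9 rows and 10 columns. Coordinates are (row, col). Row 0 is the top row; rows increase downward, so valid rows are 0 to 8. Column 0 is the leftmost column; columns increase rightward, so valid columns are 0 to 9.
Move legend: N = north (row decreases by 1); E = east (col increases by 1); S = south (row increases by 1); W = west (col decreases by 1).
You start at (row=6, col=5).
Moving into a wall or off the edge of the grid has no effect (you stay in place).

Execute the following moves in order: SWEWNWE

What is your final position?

Answer: Final position: (row=6, col=5)

Derivation:
Start: (row=6, col=5)
  S (south): (row=6, col=5) -> (row=7, col=5)
  W (west): (row=7, col=5) -> (row=7, col=4)
  E (east): (row=7, col=4) -> (row=7, col=5)
  W (west): (row=7, col=5) -> (row=7, col=4)
  N (north): (row=7, col=4) -> (row=6, col=4)
  W (west): blocked, stay at (row=6, col=4)
  E (east): (row=6, col=4) -> (row=6, col=5)
Final: (row=6, col=5)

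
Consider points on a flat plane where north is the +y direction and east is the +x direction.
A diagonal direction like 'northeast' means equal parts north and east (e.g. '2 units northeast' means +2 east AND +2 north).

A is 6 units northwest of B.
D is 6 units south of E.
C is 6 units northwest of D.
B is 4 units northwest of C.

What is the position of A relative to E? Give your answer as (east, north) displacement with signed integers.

Place E at the origin (east=0, north=0).
  D is 6 units south of E: delta (east=+0, north=-6); D at (east=0, north=-6).
  C is 6 units northwest of D: delta (east=-6, north=+6); C at (east=-6, north=0).
  B is 4 units northwest of C: delta (east=-4, north=+4); B at (east=-10, north=4).
  A is 6 units northwest of B: delta (east=-6, north=+6); A at (east=-16, north=10).
Therefore A relative to E: (east=-16, north=10).

Answer: A is at (east=-16, north=10) relative to E.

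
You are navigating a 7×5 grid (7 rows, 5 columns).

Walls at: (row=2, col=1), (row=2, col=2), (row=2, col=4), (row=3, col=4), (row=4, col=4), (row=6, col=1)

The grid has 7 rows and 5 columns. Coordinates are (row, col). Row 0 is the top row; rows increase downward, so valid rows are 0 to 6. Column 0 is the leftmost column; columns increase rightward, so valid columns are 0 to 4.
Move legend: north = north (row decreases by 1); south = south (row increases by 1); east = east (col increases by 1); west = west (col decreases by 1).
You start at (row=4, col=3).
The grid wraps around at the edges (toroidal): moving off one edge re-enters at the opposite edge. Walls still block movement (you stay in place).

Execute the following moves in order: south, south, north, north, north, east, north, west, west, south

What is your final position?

Start: (row=4, col=3)
  south (south): (row=4, col=3) -> (row=5, col=3)
  south (south): (row=5, col=3) -> (row=6, col=3)
  north (north): (row=6, col=3) -> (row=5, col=3)
  north (north): (row=5, col=3) -> (row=4, col=3)
  north (north): (row=4, col=3) -> (row=3, col=3)
  east (east): blocked, stay at (row=3, col=3)
  north (north): (row=3, col=3) -> (row=2, col=3)
  west (west): blocked, stay at (row=2, col=3)
  west (west): blocked, stay at (row=2, col=3)
  south (south): (row=2, col=3) -> (row=3, col=3)
Final: (row=3, col=3)

Answer: Final position: (row=3, col=3)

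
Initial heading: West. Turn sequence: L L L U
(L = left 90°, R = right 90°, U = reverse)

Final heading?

Answer: Final heading: South

Derivation:
Start: West
  L (left (90° counter-clockwise)) -> South
  L (left (90° counter-clockwise)) -> East
  L (left (90° counter-clockwise)) -> North
  U (U-turn (180°)) -> South
Final: South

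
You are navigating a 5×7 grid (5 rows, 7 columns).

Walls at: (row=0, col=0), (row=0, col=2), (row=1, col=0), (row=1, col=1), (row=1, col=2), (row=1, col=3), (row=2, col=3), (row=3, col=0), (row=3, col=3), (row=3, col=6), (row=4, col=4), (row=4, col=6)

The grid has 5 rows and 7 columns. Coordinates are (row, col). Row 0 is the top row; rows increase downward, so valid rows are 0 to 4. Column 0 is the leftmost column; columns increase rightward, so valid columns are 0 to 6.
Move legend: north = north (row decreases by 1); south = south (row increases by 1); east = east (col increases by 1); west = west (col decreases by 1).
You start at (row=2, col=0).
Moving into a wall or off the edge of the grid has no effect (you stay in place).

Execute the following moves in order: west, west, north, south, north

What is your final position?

Start: (row=2, col=0)
  west (west): blocked, stay at (row=2, col=0)
  west (west): blocked, stay at (row=2, col=0)
  north (north): blocked, stay at (row=2, col=0)
  south (south): blocked, stay at (row=2, col=0)
  north (north): blocked, stay at (row=2, col=0)
Final: (row=2, col=0)

Answer: Final position: (row=2, col=0)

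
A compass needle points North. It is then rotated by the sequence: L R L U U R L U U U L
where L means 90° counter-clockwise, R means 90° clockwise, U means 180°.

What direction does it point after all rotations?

Start: North
  L (left (90° counter-clockwise)) -> West
  R (right (90° clockwise)) -> North
  L (left (90° counter-clockwise)) -> West
  U (U-turn (180°)) -> East
  U (U-turn (180°)) -> West
  R (right (90° clockwise)) -> North
  L (left (90° counter-clockwise)) -> West
  U (U-turn (180°)) -> East
  U (U-turn (180°)) -> West
  U (U-turn (180°)) -> East
  L (left (90° counter-clockwise)) -> North
Final: North

Answer: Final heading: North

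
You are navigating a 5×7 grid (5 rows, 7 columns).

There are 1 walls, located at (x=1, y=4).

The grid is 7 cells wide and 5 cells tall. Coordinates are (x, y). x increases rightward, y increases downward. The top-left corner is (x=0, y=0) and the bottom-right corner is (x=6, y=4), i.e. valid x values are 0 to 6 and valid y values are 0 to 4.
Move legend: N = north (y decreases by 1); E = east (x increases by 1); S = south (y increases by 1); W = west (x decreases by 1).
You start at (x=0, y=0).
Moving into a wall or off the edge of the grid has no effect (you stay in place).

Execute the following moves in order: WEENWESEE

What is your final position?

Answer: Final position: (x=4, y=1)

Derivation:
Start: (x=0, y=0)
  W (west): blocked, stay at (x=0, y=0)
  E (east): (x=0, y=0) -> (x=1, y=0)
  E (east): (x=1, y=0) -> (x=2, y=0)
  N (north): blocked, stay at (x=2, y=0)
  W (west): (x=2, y=0) -> (x=1, y=0)
  E (east): (x=1, y=0) -> (x=2, y=0)
  S (south): (x=2, y=0) -> (x=2, y=1)
  E (east): (x=2, y=1) -> (x=3, y=1)
  E (east): (x=3, y=1) -> (x=4, y=1)
Final: (x=4, y=1)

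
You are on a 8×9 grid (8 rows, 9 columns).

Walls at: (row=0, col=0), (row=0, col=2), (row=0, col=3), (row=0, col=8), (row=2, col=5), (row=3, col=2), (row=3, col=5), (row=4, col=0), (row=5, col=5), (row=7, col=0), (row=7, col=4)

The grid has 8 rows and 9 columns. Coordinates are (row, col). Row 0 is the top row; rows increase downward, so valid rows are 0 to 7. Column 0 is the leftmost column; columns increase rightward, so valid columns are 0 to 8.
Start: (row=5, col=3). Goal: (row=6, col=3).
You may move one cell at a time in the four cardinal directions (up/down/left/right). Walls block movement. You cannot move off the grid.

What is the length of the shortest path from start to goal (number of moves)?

Answer: Shortest path length: 1

Derivation:
BFS from (row=5, col=3) until reaching (row=6, col=3):
  Distance 0: (row=5, col=3)
  Distance 1: (row=4, col=3), (row=5, col=2), (row=5, col=4), (row=6, col=3)  <- goal reached here
One shortest path (1 moves): (row=5, col=3) -> (row=6, col=3)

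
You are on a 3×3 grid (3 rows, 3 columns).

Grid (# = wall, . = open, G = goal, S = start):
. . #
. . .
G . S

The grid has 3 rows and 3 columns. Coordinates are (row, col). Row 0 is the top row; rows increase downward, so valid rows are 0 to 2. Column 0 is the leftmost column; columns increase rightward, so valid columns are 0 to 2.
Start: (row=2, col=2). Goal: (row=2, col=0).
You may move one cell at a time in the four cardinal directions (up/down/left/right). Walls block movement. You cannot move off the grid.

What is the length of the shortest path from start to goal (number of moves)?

Answer: Shortest path length: 2

Derivation:
BFS from (row=2, col=2) until reaching (row=2, col=0):
  Distance 0: (row=2, col=2)
  Distance 1: (row=1, col=2), (row=2, col=1)
  Distance 2: (row=1, col=1), (row=2, col=0)  <- goal reached here
One shortest path (2 moves): (row=2, col=2) -> (row=2, col=1) -> (row=2, col=0)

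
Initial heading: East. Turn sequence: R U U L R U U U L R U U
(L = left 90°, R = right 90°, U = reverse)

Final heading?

Start: East
  R (right (90° clockwise)) -> South
  U (U-turn (180°)) -> North
  U (U-turn (180°)) -> South
  L (left (90° counter-clockwise)) -> East
  R (right (90° clockwise)) -> South
  U (U-turn (180°)) -> North
  U (U-turn (180°)) -> South
  U (U-turn (180°)) -> North
  L (left (90° counter-clockwise)) -> West
  R (right (90° clockwise)) -> North
  U (U-turn (180°)) -> South
  U (U-turn (180°)) -> North
Final: North

Answer: Final heading: North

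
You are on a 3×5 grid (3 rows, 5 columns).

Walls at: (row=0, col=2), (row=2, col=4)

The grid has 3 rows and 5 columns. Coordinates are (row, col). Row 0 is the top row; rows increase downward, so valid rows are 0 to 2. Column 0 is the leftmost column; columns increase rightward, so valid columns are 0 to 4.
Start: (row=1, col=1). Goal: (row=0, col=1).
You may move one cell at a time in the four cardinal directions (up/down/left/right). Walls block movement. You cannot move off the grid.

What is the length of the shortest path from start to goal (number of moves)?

Answer: Shortest path length: 1

Derivation:
BFS from (row=1, col=1) until reaching (row=0, col=1):
  Distance 0: (row=1, col=1)
  Distance 1: (row=0, col=1), (row=1, col=0), (row=1, col=2), (row=2, col=1)  <- goal reached here
One shortest path (1 moves): (row=1, col=1) -> (row=0, col=1)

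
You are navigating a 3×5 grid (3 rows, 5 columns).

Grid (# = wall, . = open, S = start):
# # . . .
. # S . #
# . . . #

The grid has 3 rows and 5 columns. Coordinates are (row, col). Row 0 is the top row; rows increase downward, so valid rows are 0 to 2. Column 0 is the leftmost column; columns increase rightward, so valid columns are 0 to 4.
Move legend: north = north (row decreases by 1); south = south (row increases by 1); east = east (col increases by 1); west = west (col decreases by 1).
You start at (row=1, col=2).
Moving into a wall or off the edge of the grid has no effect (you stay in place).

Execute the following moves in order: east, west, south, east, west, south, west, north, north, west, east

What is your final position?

Start: (row=1, col=2)
  east (east): (row=1, col=2) -> (row=1, col=3)
  west (west): (row=1, col=3) -> (row=1, col=2)
  south (south): (row=1, col=2) -> (row=2, col=2)
  east (east): (row=2, col=2) -> (row=2, col=3)
  west (west): (row=2, col=3) -> (row=2, col=2)
  south (south): blocked, stay at (row=2, col=2)
  west (west): (row=2, col=2) -> (row=2, col=1)
  north (north): blocked, stay at (row=2, col=1)
  north (north): blocked, stay at (row=2, col=1)
  west (west): blocked, stay at (row=2, col=1)
  east (east): (row=2, col=1) -> (row=2, col=2)
Final: (row=2, col=2)

Answer: Final position: (row=2, col=2)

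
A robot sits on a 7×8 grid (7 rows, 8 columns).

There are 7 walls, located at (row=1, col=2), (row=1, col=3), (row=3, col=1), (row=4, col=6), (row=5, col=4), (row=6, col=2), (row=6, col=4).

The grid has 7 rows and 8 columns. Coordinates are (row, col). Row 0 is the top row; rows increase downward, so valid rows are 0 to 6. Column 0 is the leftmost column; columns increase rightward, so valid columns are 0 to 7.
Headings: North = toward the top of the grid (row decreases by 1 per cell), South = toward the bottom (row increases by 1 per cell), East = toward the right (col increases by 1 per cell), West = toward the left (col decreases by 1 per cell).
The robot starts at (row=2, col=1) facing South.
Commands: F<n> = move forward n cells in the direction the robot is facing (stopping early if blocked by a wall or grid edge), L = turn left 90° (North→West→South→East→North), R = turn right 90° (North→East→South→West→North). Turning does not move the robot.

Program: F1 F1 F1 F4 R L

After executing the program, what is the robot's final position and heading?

Start: (row=2, col=1), facing South
  [×3]F1: move forward 0/1 (blocked), now at (row=2, col=1)
  F4: move forward 0/4 (blocked), now at (row=2, col=1)
  R: turn right, now facing West
  L: turn left, now facing South
Final: (row=2, col=1), facing South

Answer: Final position: (row=2, col=1), facing South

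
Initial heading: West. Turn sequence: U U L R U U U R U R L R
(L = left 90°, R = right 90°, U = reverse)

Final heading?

Start: West
  U (U-turn (180°)) -> East
  U (U-turn (180°)) -> West
  L (left (90° counter-clockwise)) -> South
  R (right (90° clockwise)) -> West
  U (U-turn (180°)) -> East
  U (U-turn (180°)) -> West
  U (U-turn (180°)) -> East
  R (right (90° clockwise)) -> South
  U (U-turn (180°)) -> North
  R (right (90° clockwise)) -> East
  L (left (90° counter-clockwise)) -> North
  R (right (90° clockwise)) -> East
Final: East

Answer: Final heading: East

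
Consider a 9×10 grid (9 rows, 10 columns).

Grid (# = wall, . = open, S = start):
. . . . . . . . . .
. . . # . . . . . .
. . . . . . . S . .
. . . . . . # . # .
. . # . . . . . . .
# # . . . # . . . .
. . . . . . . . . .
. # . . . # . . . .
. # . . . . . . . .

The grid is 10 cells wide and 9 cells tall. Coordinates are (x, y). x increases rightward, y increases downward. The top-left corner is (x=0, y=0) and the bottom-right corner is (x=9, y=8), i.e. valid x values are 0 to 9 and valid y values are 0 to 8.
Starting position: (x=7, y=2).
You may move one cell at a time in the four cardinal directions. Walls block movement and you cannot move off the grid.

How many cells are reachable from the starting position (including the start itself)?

Answer: Reachable cells: 80

Derivation:
BFS flood-fill from (x=7, y=2):
  Distance 0: (x=7, y=2)
  Distance 1: (x=7, y=1), (x=6, y=2), (x=8, y=2), (x=7, y=3)
  Distance 2: (x=7, y=0), (x=6, y=1), (x=8, y=1), (x=5, y=2), (x=9, y=2), (x=7, y=4)
  Distance 3: (x=6, y=0), (x=8, y=0), (x=5, y=1), (x=9, y=1), (x=4, y=2), (x=5, y=3), (x=9, y=3), (x=6, y=4), (x=8, y=4), (x=7, y=5)
  Distance 4: (x=5, y=0), (x=9, y=0), (x=4, y=1), (x=3, y=2), (x=4, y=3), (x=5, y=4), (x=9, y=4), (x=6, y=5), (x=8, y=5), (x=7, y=6)
  Distance 5: (x=4, y=0), (x=2, y=2), (x=3, y=3), (x=4, y=4), (x=9, y=5), (x=6, y=6), (x=8, y=6), (x=7, y=7)
  Distance 6: (x=3, y=0), (x=2, y=1), (x=1, y=2), (x=2, y=3), (x=3, y=4), (x=4, y=5), (x=5, y=6), (x=9, y=6), (x=6, y=7), (x=8, y=7), (x=7, y=8)
  Distance 7: (x=2, y=0), (x=1, y=1), (x=0, y=2), (x=1, y=3), (x=3, y=5), (x=4, y=6), (x=9, y=7), (x=6, y=8), (x=8, y=8)
  Distance 8: (x=1, y=0), (x=0, y=1), (x=0, y=3), (x=1, y=4), (x=2, y=5), (x=3, y=6), (x=4, y=7), (x=5, y=8), (x=9, y=8)
  Distance 9: (x=0, y=0), (x=0, y=4), (x=2, y=6), (x=3, y=7), (x=4, y=8)
  Distance 10: (x=1, y=6), (x=2, y=7), (x=3, y=8)
  Distance 11: (x=0, y=6), (x=2, y=8)
  Distance 12: (x=0, y=7)
  Distance 13: (x=0, y=8)
Total reachable: 80 (grid has 80 open cells total)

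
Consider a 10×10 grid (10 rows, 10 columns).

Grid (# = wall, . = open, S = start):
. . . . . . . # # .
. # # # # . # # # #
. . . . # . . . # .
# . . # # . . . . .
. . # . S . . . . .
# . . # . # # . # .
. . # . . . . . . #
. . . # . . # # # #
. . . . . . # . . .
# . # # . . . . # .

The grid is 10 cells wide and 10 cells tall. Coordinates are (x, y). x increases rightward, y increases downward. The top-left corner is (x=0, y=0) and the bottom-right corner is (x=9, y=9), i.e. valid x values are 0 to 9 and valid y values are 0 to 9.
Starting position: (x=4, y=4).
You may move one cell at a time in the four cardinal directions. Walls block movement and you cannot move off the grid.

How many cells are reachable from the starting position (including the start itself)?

Answer: Reachable cells: 66

Derivation:
BFS flood-fill from (x=4, y=4):
  Distance 0: (x=4, y=4)
  Distance 1: (x=3, y=4), (x=5, y=4), (x=4, y=5)
  Distance 2: (x=5, y=3), (x=6, y=4), (x=4, y=6)
  Distance 3: (x=5, y=2), (x=6, y=3), (x=7, y=4), (x=3, y=6), (x=5, y=6), (x=4, y=7)
  Distance 4: (x=5, y=1), (x=6, y=2), (x=7, y=3), (x=8, y=4), (x=7, y=5), (x=6, y=6), (x=5, y=7), (x=4, y=8)
  Distance 5: (x=5, y=0), (x=7, y=2), (x=8, y=3), (x=9, y=4), (x=7, y=6), (x=3, y=8), (x=5, y=8), (x=4, y=9)
  Distance 6: (x=4, y=0), (x=6, y=0), (x=9, y=3), (x=9, y=5), (x=8, y=6), (x=2, y=8), (x=5, y=9)
  Distance 7: (x=3, y=0), (x=9, y=2), (x=2, y=7), (x=1, y=8), (x=6, y=9)
  Distance 8: (x=2, y=0), (x=1, y=7), (x=0, y=8), (x=1, y=9), (x=7, y=9)
  Distance 9: (x=1, y=0), (x=1, y=6), (x=0, y=7), (x=7, y=8)
  Distance 10: (x=0, y=0), (x=1, y=5), (x=0, y=6), (x=8, y=8)
  Distance 11: (x=0, y=1), (x=1, y=4), (x=2, y=5), (x=9, y=8)
  Distance 12: (x=0, y=2), (x=1, y=3), (x=0, y=4), (x=9, y=9)
  Distance 13: (x=1, y=2), (x=2, y=3)
  Distance 14: (x=2, y=2)
  Distance 15: (x=3, y=2)
Total reachable: 66 (grid has 67 open cells total)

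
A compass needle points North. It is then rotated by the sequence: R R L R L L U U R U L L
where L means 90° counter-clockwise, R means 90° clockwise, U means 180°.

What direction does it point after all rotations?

Start: North
  R (right (90° clockwise)) -> East
  R (right (90° clockwise)) -> South
  L (left (90° counter-clockwise)) -> East
  R (right (90° clockwise)) -> South
  L (left (90° counter-clockwise)) -> East
  L (left (90° counter-clockwise)) -> North
  U (U-turn (180°)) -> South
  U (U-turn (180°)) -> North
  R (right (90° clockwise)) -> East
  U (U-turn (180°)) -> West
  L (left (90° counter-clockwise)) -> South
  L (left (90° counter-clockwise)) -> East
Final: East

Answer: Final heading: East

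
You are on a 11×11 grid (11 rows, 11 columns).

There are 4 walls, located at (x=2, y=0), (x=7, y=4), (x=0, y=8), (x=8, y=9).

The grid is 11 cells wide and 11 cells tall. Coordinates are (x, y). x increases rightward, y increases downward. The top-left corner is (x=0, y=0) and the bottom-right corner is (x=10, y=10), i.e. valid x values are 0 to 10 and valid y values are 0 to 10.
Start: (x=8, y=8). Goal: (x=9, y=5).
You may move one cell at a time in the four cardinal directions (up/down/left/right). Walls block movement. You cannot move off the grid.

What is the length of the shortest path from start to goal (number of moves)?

Answer: Shortest path length: 4

Derivation:
BFS from (x=8, y=8) until reaching (x=9, y=5):
  Distance 0: (x=8, y=8)
  Distance 1: (x=8, y=7), (x=7, y=8), (x=9, y=8)
  Distance 2: (x=8, y=6), (x=7, y=7), (x=9, y=7), (x=6, y=8), (x=10, y=8), (x=7, y=9), (x=9, y=9)
  Distance 3: (x=8, y=5), (x=7, y=6), (x=9, y=6), (x=6, y=7), (x=10, y=7), (x=5, y=8), (x=6, y=9), (x=10, y=9), (x=7, y=10), (x=9, y=10)
  Distance 4: (x=8, y=4), (x=7, y=5), (x=9, y=5), (x=6, y=6), (x=10, y=6), (x=5, y=7), (x=4, y=8), (x=5, y=9), (x=6, y=10), (x=8, y=10), (x=10, y=10)  <- goal reached here
One shortest path (4 moves): (x=8, y=8) -> (x=9, y=8) -> (x=9, y=7) -> (x=9, y=6) -> (x=9, y=5)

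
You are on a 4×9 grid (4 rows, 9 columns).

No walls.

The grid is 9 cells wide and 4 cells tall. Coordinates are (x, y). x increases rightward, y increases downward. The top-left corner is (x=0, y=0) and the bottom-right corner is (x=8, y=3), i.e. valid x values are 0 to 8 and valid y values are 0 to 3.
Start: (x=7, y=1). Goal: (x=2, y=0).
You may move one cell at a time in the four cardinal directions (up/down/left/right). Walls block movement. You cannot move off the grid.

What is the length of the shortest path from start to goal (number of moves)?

BFS from (x=7, y=1) until reaching (x=2, y=0):
  Distance 0: (x=7, y=1)
  Distance 1: (x=7, y=0), (x=6, y=1), (x=8, y=1), (x=7, y=2)
  Distance 2: (x=6, y=0), (x=8, y=0), (x=5, y=1), (x=6, y=2), (x=8, y=2), (x=7, y=3)
  Distance 3: (x=5, y=0), (x=4, y=1), (x=5, y=2), (x=6, y=3), (x=8, y=3)
  Distance 4: (x=4, y=0), (x=3, y=1), (x=4, y=2), (x=5, y=3)
  Distance 5: (x=3, y=0), (x=2, y=1), (x=3, y=2), (x=4, y=3)
  Distance 6: (x=2, y=0), (x=1, y=1), (x=2, y=2), (x=3, y=3)  <- goal reached here
One shortest path (6 moves): (x=7, y=1) -> (x=6, y=1) -> (x=5, y=1) -> (x=4, y=1) -> (x=3, y=1) -> (x=2, y=1) -> (x=2, y=0)

Answer: Shortest path length: 6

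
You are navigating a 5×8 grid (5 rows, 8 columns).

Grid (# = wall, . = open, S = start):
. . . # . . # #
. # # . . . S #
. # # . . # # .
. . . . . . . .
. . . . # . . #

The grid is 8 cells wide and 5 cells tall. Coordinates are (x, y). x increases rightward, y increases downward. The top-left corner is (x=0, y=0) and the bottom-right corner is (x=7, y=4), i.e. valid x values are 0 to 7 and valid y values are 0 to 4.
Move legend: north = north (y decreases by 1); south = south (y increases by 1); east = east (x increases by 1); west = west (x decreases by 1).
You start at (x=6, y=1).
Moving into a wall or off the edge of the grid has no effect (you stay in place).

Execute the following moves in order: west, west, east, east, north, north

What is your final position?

Start: (x=6, y=1)
  west (west): (x=6, y=1) -> (x=5, y=1)
  west (west): (x=5, y=1) -> (x=4, y=1)
  east (east): (x=4, y=1) -> (x=5, y=1)
  east (east): (x=5, y=1) -> (x=6, y=1)
  north (north): blocked, stay at (x=6, y=1)
  north (north): blocked, stay at (x=6, y=1)
Final: (x=6, y=1)

Answer: Final position: (x=6, y=1)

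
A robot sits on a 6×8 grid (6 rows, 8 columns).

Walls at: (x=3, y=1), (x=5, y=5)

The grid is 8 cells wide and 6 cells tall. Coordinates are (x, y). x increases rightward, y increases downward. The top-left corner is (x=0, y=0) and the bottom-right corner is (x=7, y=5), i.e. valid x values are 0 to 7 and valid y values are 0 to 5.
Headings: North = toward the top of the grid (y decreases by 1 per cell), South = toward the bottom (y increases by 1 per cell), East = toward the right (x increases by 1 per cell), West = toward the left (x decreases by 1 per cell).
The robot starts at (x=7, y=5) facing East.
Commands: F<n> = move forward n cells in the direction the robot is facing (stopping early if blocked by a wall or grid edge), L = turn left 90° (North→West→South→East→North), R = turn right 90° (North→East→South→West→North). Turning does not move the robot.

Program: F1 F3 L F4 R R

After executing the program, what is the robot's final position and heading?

Start: (x=7, y=5), facing East
  F1: move forward 0/1 (blocked), now at (x=7, y=5)
  F3: move forward 0/3 (blocked), now at (x=7, y=5)
  L: turn left, now facing North
  F4: move forward 4, now at (x=7, y=1)
  R: turn right, now facing East
  R: turn right, now facing South
Final: (x=7, y=1), facing South

Answer: Final position: (x=7, y=1), facing South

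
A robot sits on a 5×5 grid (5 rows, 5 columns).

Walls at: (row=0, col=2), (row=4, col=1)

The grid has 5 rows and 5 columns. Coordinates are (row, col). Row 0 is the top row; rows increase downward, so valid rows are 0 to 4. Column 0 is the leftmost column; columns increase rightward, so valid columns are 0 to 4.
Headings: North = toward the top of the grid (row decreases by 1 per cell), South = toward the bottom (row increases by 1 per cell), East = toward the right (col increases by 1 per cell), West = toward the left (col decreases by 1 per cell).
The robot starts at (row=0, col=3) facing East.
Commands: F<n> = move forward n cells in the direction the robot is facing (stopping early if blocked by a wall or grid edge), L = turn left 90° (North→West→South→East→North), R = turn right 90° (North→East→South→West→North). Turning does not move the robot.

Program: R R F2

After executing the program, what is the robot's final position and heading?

Answer: Final position: (row=0, col=3), facing West

Derivation:
Start: (row=0, col=3), facing East
  R: turn right, now facing South
  R: turn right, now facing West
  F2: move forward 0/2 (blocked), now at (row=0, col=3)
Final: (row=0, col=3), facing West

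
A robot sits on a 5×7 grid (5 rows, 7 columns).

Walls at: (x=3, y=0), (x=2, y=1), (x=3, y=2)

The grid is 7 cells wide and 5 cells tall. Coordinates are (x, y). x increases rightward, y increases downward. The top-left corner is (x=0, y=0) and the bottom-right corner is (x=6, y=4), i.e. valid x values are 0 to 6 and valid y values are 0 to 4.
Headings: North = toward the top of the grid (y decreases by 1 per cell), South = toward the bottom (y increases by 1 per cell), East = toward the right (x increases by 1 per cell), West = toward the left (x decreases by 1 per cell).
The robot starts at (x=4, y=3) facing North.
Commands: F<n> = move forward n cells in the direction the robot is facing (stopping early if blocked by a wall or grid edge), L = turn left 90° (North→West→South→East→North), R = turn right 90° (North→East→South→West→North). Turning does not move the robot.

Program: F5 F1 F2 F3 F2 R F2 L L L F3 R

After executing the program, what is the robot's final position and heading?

Answer: Final position: (x=6, y=3), facing West

Derivation:
Start: (x=4, y=3), facing North
  F5: move forward 3/5 (blocked), now at (x=4, y=0)
  F1: move forward 0/1 (blocked), now at (x=4, y=0)
  F2: move forward 0/2 (blocked), now at (x=4, y=0)
  F3: move forward 0/3 (blocked), now at (x=4, y=0)
  F2: move forward 0/2 (blocked), now at (x=4, y=0)
  R: turn right, now facing East
  F2: move forward 2, now at (x=6, y=0)
  L: turn left, now facing North
  L: turn left, now facing West
  L: turn left, now facing South
  F3: move forward 3, now at (x=6, y=3)
  R: turn right, now facing West
Final: (x=6, y=3), facing West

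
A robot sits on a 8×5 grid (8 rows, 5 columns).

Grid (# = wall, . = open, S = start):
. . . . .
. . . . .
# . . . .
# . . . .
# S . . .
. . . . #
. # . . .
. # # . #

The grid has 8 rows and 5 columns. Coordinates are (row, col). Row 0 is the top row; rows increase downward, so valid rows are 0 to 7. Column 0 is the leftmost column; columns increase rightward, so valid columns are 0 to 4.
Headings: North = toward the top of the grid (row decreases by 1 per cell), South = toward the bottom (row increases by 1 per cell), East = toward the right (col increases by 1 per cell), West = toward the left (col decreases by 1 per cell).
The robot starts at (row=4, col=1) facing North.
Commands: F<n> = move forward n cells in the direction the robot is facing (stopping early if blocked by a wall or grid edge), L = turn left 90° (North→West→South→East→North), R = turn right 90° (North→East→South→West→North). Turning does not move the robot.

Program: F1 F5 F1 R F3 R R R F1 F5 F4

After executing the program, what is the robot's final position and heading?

Start: (row=4, col=1), facing North
  F1: move forward 1, now at (row=3, col=1)
  F5: move forward 3/5 (blocked), now at (row=0, col=1)
  F1: move forward 0/1 (blocked), now at (row=0, col=1)
  R: turn right, now facing East
  F3: move forward 3, now at (row=0, col=4)
  R: turn right, now facing South
  R: turn right, now facing West
  R: turn right, now facing North
  F1: move forward 0/1 (blocked), now at (row=0, col=4)
  F5: move forward 0/5 (blocked), now at (row=0, col=4)
  F4: move forward 0/4 (blocked), now at (row=0, col=4)
Final: (row=0, col=4), facing North

Answer: Final position: (row=0, col=4), facing North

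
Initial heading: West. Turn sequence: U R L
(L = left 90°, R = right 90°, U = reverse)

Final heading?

Start: West
  U (U-turn (180°)) -> East
  R (right (90° clockwise)) -> South
  L (left (90° counter-clockwise)) -> East
Final: East

Answer: Final heading: East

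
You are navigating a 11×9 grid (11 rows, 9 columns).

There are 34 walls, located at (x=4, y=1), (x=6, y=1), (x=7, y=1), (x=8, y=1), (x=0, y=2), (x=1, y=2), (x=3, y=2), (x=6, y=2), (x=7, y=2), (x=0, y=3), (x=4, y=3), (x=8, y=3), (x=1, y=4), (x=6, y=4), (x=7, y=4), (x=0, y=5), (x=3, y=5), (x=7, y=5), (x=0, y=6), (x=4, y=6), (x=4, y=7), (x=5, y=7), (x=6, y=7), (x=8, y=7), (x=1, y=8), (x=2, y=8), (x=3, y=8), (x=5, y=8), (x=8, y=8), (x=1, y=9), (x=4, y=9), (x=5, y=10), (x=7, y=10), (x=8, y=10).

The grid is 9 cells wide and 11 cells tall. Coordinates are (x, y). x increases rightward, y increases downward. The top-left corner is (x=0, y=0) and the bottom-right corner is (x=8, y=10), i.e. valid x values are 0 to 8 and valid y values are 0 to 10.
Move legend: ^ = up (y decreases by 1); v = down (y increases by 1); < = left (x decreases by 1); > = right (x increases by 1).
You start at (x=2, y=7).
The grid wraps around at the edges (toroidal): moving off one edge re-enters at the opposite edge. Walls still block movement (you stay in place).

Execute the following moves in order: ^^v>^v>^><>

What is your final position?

Answer: Final position: (x=3, y=6)

Derivation:
Start: (x=2, y=7)
  ^ (up): (x=2, y=7) -> (x=2, y=6)
  ^ (up): (x=2, y=6) -> (x=2, y=5)
  v (down): (x=2, y=5) -> (x=2, y=6)
  > (right): (x=2, y=6) -> (x=3, y=6)
  ^ (up): blocked, stay at (x=3, y=6)
  v (down): (x=3, y=6) -> (x=3, y=7)
  > (right): blocked, stay at (x=3, y=7)
  ^ (up): (x=3, y=7) -> (x=3, y=6)
  > (right): blocked, stay at (x=3, y=6)
  < (left): (x=3, y=6) -> (x=2, y=6)
  > (right): (x=2, y=6) -> (x=3, y=6)
Final: (x=3, y=6)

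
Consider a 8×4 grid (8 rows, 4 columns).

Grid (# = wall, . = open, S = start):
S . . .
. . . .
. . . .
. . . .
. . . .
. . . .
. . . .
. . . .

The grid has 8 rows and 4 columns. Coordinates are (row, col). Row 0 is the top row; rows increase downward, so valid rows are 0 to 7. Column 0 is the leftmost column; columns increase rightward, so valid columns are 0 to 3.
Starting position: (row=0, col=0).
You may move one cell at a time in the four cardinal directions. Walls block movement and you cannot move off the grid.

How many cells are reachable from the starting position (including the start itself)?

BFS flood-fill from (row=0, col=0):
  Distance 0: (row=0, col=0)
  Distance 1: (row=0, col=1), (row=1, col=0)
  Distance 2: (row=0, col=2), (row=1, col=1), (row=2, col=0)
  Distance 3: (row=0, col=3), (row=1, col=2), (row=2, col=1), (row=3, col=0)
  Distance 4: (row=1, col=3), (row=2, col=2), (row=3, col=1), (row=4, col=0)
  Distance 5: (row=2, col=3), (row=3, col=2), (row=4, col=1), (row=5, col=0)
  Distance 6: (row=3, col=3), (row=4, col=2), (row=5, col=1), (row=6, col=0)
  Distance 7: (row=4, col=3), (row=5, col=2), (row=6, col=1), (row=7, col=0)
  Distance 8: (row=5, col=3), (row=6, col=2), (row=7, col=1)
  Distance 9: (row=6, col=3), (row=7, col=2)
  Distance 10: (row=7, col=3)
Total reachable: 32 (grid has 32 open cells total)

Answer: Reachable cells: 32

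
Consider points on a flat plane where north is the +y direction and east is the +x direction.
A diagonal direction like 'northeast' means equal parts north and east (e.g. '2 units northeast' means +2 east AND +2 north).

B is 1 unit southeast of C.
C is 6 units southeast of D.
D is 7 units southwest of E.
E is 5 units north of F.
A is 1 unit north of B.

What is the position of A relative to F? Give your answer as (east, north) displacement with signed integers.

Answer: A is at (east=0, north=-8) relative to F.

Derivation:
Place F at the origin (east=0, north=0).
  E is 5 units north of F: delta (east=+0, north=+5); E at (east=0, north=5).
  D is 7 units southwest of E: delta (east=-7, north=-7); D at (east=-7, north=-2).
  C is 6 units southeast of D: delta (east=+6, north=-6); C at (east=-1, north=-8).
  B is 1 unit southeast of C: delta (east=+1, north=-1); B at (east=0, north=-9).
  A is 1 unit north of B: delta (east=+0, north=+1); A at (east=0, north=-8).
Therefore A relative to F: (east=0, north=-8).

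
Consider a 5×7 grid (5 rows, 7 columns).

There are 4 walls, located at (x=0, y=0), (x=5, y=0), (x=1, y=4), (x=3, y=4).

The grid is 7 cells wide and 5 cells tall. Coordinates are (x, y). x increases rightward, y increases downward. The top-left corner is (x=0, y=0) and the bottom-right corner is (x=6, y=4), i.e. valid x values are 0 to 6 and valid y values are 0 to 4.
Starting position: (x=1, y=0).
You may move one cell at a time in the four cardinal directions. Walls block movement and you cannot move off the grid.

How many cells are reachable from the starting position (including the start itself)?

Answer: Reachable cells: 31

Derivation:
BFS flood-fill from (x=1, y=0):
  Distance 0: (x=1, y=0)
  Distance 1: (x=2, y=0), (x=1, y=1)
  Distance 2: (x=3, y=0), (x=0, y=1), (x=2, y=1), (x=1, y=2)
  Distance 3: (x=4, y=0), (x=3, y=1), (x=0, y=2), (x=2, y=2), (x=1, y=3)
  Distance 4: (x=4, y=1), (x=3, y=2), (x=0, y=3), (x=2, y=3)
  Distance 5: (x=5, y=1), (x=4, y=2), (x=3, y=3), (x=0, y=4), (x=2, y=4)
  Distance 6: (x=6, y=1), (x=5, y=2), (x=4, y=3)
  Distance 7: (x=6, y=0), (x=6, y=2), (x=5, y=3), (x=4, y=4)
  Distance 8: (x=6, y=3), (x=5, y=4)
  Distance 9: (x=6, y=4)
Total reachable: 31 (grid has 31 open cells total)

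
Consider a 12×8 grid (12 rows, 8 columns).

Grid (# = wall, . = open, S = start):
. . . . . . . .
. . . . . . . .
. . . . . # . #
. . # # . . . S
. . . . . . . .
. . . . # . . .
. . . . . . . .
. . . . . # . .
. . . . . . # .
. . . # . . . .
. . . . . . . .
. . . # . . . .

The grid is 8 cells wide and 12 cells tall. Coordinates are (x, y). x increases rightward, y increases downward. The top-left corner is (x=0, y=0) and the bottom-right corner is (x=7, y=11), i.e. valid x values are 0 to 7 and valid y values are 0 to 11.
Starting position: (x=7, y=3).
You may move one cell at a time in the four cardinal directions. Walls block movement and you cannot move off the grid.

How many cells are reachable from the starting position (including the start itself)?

Answer: Reachable cells: 87

Derivation:
BFS flood-fill from (x=7, y=3):
  Distance 0: (x=7, y=3)
  Distance 1: (x=6, y=3), (x=7, y=4)
  Distance 2: (x=6, y=2), (x=5, y=3), (x=6, y=4), (x=7, y=5)
  Distance 3: (x=6, y=1), (x=4, y=3), (x=5, y=4), (x=6, y=5), (x=7, y=6)
  Distance 4: (x=6, y=0), (x=5, y=1), (x=7, y=1), (x=4, y=2), (x=4, y=4), (x=5, y=5), (x=6, y=6), (x=7, y=7)
  Distance 5: (x=5, y=0), (x=7, y=0), (x=4, y=1), (x=3, y=2), (x=3, y=4), (x=5, y=6), (x=6, y=7), (x=7, y=8)
  Distance 6: (x=4, y=0), (x=3, y=1), (x=2, y=2), (x=2, y=4), (x=3, y=5), (x=4, y=6), (x=7, y=9)
  Distance 7: (x=3, y=0), (x=2, y=1), (x=1, y=2), (x=1, y=4), (x=2, y=5), (x=3, y=6), (x=4, y=7), (x=6, y=9), (x=7, y=10)
  Distance 8: (x=2, y=0), (x=1, y=1), (x=0, y=2), (x=1, y=3), (x=0, y=4), (x=1, y=5), (x=2, y=6), (x=3, y=7), (x=4, y=8), (x=5, y=9), (x=6, y=10), (x=7, y=11)
  Distance 9: (x=1, y=0), (x=0, y=1), (x=0, y=3), (x=0, y=5), (x=1, y=6), (x=2, y=7), (x=3, y=8), (x=5, y=8), (x=4, y=9), (x=5, y=10), (x=6, y=11)
  Distance 10: (x=0, y=0), (x=0, y=6), (x=1, y=7), (x=2, y=8), (x=4, y=10), (x=5, y=11)
  Distance 11: (x=0, y=7), (x=1, y=8), (x=2, y=9), (x=3, y=10), (x=4, y=11)
  Distance 12: (x=0, y=8), (x=1, y=9), (x=2, y=10)
  Distance 13: (x=0, y=9), (x=1, y=10), (x=2, y=11)
  Distance 14: (x=0, y=10), (x=1, y=11)
  Distance 15: (x=0, y=11)
Total reachable: 87 (grid has 87 open cells total)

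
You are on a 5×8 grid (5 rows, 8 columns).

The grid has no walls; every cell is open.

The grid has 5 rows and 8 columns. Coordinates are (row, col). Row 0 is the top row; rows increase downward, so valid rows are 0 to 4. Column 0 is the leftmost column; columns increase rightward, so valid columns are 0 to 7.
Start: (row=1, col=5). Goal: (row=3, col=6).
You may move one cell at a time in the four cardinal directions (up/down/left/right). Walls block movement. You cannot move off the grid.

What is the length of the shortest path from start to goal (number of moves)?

BFS from (row=1, col=5) until reaching (row=3, col=6):
  Distance 0: (row=1, col=5)
  Distance 1: (row=0, col=5), (row=1, col=4), (row=1, col=6), (row=2, col=5)
  Distance 2: (row=0, col=4), (row=0, col=6), (row=1, col=3), (row=1, col=7), (row=2, col=4), (row=2, col=6), (row=3, col=5)
  Distance 3: (row=0, col=3), (row=0, col=7), (row=1, col=2), (row=2, col=3), (row=2, col=7), (row=3, col=4), (row=3, col=6), (row=4, col=5)  <- goal reached here
One shortest path (3 moves): (row=1, col=5) -> (row=1, col=6) -> (row=2, col=6) -> (row=3, col=6)

Answer: Shortest path length: 3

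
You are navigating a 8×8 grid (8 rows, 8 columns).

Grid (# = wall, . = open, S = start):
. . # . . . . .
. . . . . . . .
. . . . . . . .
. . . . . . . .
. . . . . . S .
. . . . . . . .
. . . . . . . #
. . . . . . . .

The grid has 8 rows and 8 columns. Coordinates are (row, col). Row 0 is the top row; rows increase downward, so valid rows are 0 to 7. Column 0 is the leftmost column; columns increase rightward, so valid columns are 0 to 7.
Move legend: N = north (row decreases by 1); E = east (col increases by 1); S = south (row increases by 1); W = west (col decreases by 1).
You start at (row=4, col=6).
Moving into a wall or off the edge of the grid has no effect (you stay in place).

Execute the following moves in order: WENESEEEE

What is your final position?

Start: (row=4, col=6)
  W (west): (row=4, col=6) -> (row=4, col=5)
  E (east): (row=4, col=5) -> (row=4, col=6)
  N (north): (row=4, col=6) -> (row=3, col=6)
  E (east): (row=3, col=6) -> (row=3, col=7)
  S (south): (row=3, col=7) -> (row=4, col=7)
  [×4]E (east): blocked, stay at (row=4, col=7)
Final: (row=4, col=7)

Answer: Final position: (row=4, col=7)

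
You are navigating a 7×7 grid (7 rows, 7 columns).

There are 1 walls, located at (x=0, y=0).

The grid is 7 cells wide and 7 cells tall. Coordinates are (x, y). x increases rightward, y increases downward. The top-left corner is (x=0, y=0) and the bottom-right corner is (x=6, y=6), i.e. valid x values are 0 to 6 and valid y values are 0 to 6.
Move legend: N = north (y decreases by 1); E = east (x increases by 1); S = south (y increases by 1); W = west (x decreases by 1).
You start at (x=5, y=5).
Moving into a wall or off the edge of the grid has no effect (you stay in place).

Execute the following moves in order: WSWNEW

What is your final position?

Start: (x=5, y=5)
  W (west): (x=5, y=5) -> (x=4, y=5)
  S (south): (x=4, y=5) -> (x=4, y=6)
  W (west): (x=4, y=6) -> (x=3, y=6)
  N (north): (x=3, y=6) -> (x=3, y=5)
  E (east): (x=3, y=5) -> (x=4, y=5)
  W (west): (x=4, y=5) -> (x=3, y=5)
Final: (x=3, y=5)

Answer: Final position: (x=3, y=5)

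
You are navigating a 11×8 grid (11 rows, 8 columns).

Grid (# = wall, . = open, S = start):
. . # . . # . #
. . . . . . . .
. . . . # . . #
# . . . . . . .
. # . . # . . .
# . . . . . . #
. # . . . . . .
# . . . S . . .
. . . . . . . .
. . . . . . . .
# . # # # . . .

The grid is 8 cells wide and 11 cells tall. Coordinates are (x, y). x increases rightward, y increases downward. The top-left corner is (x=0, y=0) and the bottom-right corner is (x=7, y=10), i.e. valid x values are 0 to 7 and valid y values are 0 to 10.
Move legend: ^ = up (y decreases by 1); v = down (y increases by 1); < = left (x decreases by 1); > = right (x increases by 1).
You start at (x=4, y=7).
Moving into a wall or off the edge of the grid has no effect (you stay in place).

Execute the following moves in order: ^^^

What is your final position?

Answer: Final position: (x=4, y=5)

Derivation:
Start: (x=4, y=7)
  ^ (up): (x=4, y=7) -> (x=4, y=6)
  ^ (up): (x=4, y=6) -> (x=4, y=5)
  ^ (up): blocked, stay at (x=4, y=5)
Final: (x=4, y=5)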